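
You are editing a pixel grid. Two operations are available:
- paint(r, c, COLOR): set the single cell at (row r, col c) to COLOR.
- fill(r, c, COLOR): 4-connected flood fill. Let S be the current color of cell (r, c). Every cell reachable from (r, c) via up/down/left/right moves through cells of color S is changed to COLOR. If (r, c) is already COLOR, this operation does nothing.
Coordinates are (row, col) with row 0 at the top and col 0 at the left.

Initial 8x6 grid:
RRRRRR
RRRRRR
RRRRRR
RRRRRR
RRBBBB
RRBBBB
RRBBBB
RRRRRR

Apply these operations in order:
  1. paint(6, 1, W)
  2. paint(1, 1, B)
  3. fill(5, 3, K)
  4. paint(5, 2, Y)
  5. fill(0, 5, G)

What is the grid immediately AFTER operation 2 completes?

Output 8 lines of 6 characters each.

After op 1 paint(6,1,W):
RRRRRR
RRRRRR
RRRRRR
RRRRRR
RRBBBB
RRBBBB
RWBBBB
RRRRRR
After op 2 paint(1,1,B):
RRRRRR
RBRRRR
RRRRRR
RRRRRR
RRBBBB
RRBBBB
RWBBBB
RRRRRR

Answer: RRRRRR
RBRRRR
RRRRRR
RRRRRR
RRBBBB
RRBBBB
RWBBBB
RRRRRR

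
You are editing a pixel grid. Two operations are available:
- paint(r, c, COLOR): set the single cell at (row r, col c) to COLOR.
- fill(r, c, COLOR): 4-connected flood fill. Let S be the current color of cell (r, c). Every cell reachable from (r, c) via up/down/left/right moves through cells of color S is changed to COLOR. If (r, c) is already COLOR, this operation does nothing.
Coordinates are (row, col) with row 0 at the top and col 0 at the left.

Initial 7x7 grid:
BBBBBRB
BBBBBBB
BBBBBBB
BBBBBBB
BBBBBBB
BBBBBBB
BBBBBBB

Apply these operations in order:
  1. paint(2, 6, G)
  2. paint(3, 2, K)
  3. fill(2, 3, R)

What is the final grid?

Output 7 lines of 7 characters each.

Answer: RRRRRRR
RRRRRRR
RRRRRRG
RRKRRRR
RRRRRRR
RRRRRRR
RRRRRRR

Derivation:
After op 1 paint(2,6,G):
BBBBBRB
BBBBBBB
BBBBBBG
BBBBBBB
BBBBBBB
BBBBBBB
BBBBBBB
After op 2 paint(3,2,K):
BBBBBRB
BBBBBBB
BBBBBBG
BBKBBBB
BBBBBBB
BBBBBBB
BBBBBBB
After op 3 fill(2,3,R) [46 cells changed]:
RRRRRRR
RRRRRRR
RRRRRRG
RRKRRRR
RRRRRRR
RRRRRRR
RRRRRRR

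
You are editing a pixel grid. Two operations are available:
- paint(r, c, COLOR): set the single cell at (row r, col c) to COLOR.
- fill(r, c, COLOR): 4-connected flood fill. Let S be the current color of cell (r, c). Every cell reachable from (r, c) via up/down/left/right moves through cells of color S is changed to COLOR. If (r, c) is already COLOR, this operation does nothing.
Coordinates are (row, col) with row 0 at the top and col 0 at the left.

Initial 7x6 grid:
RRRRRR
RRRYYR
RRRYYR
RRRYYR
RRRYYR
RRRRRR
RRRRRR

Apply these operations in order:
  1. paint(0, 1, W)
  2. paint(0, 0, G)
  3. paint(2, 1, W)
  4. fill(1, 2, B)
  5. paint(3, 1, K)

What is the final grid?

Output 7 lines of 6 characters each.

Answer: GWBBBB
BBBYYB
BWBYYB
BKBYYB
BBBYYB
BBBBBB
BBBBBB

Derivation:
After op 1 paint(0,1,W):
RWRRRR
RRRYYR
RRRYYR
RRRYYR
RRRYYR
RRRRRR
RRRRRR
After op 2 paint(0,0,G):
GWRRRR
RRRYYR
RRRYYR
RRRYYR
RRRYYR
RRRRRR
RRRRRR
After op 3 paint(2,1,W):
GWRRRR
RRRYYR
RWRYYR
RRRYYR
RRRYYR
RRRRRR
RRRRRR
After op 4 fill(1,2,B) [31 cells changed]:
GWBBBB
BBBYYB
BWBYYB
BBBYYB
BBBYYB
BBBBBB
BBBBBB
After op 5 paint(3,1,K):
GWBBBB
BBBYYB
BWBYYB
BKBYYB
BBBYYB
BBBBBB
BBBBBB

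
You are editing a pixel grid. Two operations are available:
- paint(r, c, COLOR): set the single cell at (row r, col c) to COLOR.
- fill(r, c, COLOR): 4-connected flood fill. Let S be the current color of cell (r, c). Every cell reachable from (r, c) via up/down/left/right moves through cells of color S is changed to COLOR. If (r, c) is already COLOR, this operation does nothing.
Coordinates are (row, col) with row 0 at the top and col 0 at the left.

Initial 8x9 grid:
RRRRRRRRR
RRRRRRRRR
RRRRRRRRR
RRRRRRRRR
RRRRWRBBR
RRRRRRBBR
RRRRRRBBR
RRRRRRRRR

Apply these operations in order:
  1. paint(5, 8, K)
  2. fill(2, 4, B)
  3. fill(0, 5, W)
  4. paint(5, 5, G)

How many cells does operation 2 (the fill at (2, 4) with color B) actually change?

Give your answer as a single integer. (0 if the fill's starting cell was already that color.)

Answer: 64

Derivation:
After op 1 paint(5,8,K):
RRRRRRRRR
RRRRRRRRR
RRRRRRRRR
RRRRRRRRR
RRRRWRBBR
RRRRRRBBK
RRRRRRBBR
RRRRRRRRR
After op 2 fill(2,4,B) [64 cells changed]:
BBBBBBBBB
BBBBBBBBB
BBBBBBBBB
BBBBBBBBB
BBBBWBBBB
BBBBBBBBK
BBBBBBBBB
BBBBBBBBB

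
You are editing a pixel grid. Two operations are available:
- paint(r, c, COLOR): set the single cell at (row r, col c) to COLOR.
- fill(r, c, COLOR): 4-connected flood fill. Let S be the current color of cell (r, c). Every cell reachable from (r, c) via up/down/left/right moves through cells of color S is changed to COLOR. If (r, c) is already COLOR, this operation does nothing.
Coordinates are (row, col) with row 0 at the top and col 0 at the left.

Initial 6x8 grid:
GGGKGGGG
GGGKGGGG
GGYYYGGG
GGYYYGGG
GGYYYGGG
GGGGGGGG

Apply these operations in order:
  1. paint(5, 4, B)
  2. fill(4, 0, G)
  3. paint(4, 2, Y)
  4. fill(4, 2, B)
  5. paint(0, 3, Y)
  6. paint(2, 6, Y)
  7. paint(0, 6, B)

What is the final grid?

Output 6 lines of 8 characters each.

After op 1 paint(5,4,B):
GGGKGGGG
GGGKGGGG
GGYYYGGG
GGYYYGGG
GGYYYGGG
GGGGBGGG
After op 2 fill(4,0,G) [0 cells changed]:
GGGKGGGG
GGGKGGGG
GGYYYGGG
GGYYYGGG
GGYYYGGG
GGGGBGGG
After op 3 paint(4,2,Y):
GGGKGGGG
GGGKGGGG
GGYYYGGG
GGYYYGGG
GGYYYGGG
GGGGBGGG
After op 4 fill(4,2,B) [9 cells changed]:
GGGKGGGG
GGGKGGGG
GGBBBGGG
GGBBBGGG
GGBBBGGG
GGGGBGGG
After op 5 paint(0,3,Y):
GGGYGGGG
GGGKGGGG
GGBBBGGG
GGBBBGGG
GGBBBGGG
GGGGBGGG
After op 6 paint(2,6,Y):
GGGYGGGG
GGGKGGGG
GGBBBGYG
GGBBBGGG
GGBBBGGG
GGGGBGGG
After op 7 paint(0,6,B):
GGGYGGBG
GGGKGGGG
GGBBBGYG
GGBBBGGG
GGBBBGGG
GGGGBGGG

Answer: GGGYGGBG
GGGKGGGG
GGBBBGYG
GGBBBGGG
GGBBBGGG
GGGGBGGG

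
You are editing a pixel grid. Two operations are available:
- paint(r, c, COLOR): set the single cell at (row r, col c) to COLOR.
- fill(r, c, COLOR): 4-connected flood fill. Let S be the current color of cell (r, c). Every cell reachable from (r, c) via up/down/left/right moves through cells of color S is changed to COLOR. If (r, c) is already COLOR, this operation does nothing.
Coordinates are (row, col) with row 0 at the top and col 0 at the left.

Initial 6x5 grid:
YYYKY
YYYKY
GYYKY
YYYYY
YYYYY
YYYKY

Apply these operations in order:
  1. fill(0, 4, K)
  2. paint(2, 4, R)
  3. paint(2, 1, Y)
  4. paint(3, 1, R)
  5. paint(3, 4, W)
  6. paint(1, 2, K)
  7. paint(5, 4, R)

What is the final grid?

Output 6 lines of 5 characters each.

After op 1 fill(0,4,K) [25 cells changed]:
KKKKK
KKKKK
GKKKK
KKKKK
KKKKK
KKKKK
After op 2 paint(2,4,R):
KKKKK
KKKKK
GKKKR
KKKKK
KKKKK
KKKKK
After op 3 paint(2,1,Y):
KKKKK
KKKKK
GYKKR
KKKKK
KKKKK
KKKKK
After op 4 paint(3,1,R):
KKKKK
KKKKK
GYKKR
KRKKK
KKKKK
KKKKK
After op 5 paint(3,4,W):
KKKKK
KKKKK
GYKKR
KRKKW
KKKKK
KKKKK
After op 6 paint(1,2,K):
KKKKK
KKKKK
GYKKR
KRKKW
KKKKK
KKKKK
After op 7 paint(5,4,R):
KKKKK
KKKKK
GYKKR
KRKKW
KKKKK
KKKKR

Answer: KKKKK
KKKKK
GYKKR
KRKKW
KKKKK
KKKKR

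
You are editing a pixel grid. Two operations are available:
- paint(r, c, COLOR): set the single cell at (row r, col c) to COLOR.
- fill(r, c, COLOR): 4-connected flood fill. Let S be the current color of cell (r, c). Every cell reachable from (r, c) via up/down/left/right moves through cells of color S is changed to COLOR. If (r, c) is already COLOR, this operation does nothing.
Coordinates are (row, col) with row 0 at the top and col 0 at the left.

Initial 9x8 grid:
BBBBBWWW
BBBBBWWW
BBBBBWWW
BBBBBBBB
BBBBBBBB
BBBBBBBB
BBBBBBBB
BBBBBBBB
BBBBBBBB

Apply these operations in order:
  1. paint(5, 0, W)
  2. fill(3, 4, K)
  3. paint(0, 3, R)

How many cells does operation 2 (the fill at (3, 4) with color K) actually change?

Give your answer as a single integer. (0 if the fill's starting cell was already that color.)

Answer: 62

Derivation:
After op 1 paint(5,0,W):
BBBBBWWW
BBBBBWWW
BBBBBWWW
BBBBBBBB
BBBBBBBB
WBBBBBBB
BBBBBBBB
BBBBBBBB
BBBBBBBB
After op 2 fill(3,4,K) [62 cells changed]:
KKKKKWWW
KKKKKWWW
KKKKKWWW
KKKKKKKK
KKKKKKKK
WKKKKKKK
KKKKKKKK
KKKKKKKK
KKKKKKKK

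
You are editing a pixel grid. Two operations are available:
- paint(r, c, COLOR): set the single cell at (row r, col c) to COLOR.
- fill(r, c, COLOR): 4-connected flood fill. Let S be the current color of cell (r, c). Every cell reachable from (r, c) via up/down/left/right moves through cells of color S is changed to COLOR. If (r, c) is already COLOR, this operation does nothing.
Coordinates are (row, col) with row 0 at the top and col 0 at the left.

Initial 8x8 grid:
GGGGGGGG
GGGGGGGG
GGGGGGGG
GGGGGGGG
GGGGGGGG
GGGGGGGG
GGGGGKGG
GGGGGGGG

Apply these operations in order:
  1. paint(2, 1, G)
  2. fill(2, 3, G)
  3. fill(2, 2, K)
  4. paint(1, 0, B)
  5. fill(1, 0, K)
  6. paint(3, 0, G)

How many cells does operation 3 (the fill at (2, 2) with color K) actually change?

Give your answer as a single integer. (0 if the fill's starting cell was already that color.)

Answer: 63

Derivation:
After op 1 paint(2,1,G):
GGGGGGGG
GGGGGGGG
GGGGGGGG
GGGGGGGG
GGGGGGGG
GGGGGGGG
GGGGGKGG
GGGGGGGG
After op 2 fill(2,3,G) [0 cells changed]:
GGGGGGGG
GGGGGGGG
GGGGGGGG
GGGGGGGG
GGGGGGGG
GGGGGGGG
GGGGGKGG
GGGGGGGG
After op 3 fill(2,2,K) [63 cells changed]:
KKKKKKKK
KKKKKKKK
KKKKKKKK
KKKKKKKK
KKKKKKKK
KKKKKKKK
KKKKKKKK
KKKKKKKK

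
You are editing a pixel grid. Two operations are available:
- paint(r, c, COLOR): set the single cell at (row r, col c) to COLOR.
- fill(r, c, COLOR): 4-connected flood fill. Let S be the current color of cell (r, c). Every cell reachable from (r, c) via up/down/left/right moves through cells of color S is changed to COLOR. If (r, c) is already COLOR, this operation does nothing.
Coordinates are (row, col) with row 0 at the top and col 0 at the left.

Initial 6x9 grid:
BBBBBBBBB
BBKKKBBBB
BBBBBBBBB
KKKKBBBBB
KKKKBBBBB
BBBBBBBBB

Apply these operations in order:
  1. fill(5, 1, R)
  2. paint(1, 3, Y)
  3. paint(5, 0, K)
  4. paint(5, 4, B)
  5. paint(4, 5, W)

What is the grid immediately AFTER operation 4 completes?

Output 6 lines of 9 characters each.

After op 1 fill(5,1,R) [43 cells changed]:
RRRRRRRRR
RRKKKRRRR
RRRRRRRRR
KKKKRRRRR
KKKKRRRRR
RRRRRRRRR
After op 2 paint(1,3,Y):
RRRRRRRRR
RRKYKRRRR
RRRRRRRRR
KKKKRRRRR
KKKKRRRRR
RRRRRRRRR
After op 3 paint(5,0,K):
RRRRRRRRR
RRKYKRRRR
RRRRRRRRR
KKKKRRRRR
KKKKRRRRR
KRRRRRRRR
After op 4 paint(5,4,B):
RRRRRRRRR
RRKYKRRRR
RRRRRRRRR
KKKKRRRRR
KKKKRRRRR
KRRRBRRRR

Answer: RRRRRRRRR
RRKYKRRRR
RRRRRRRRR
KKKKRRRRR
KKKKRRRRR
KRRRBRRRR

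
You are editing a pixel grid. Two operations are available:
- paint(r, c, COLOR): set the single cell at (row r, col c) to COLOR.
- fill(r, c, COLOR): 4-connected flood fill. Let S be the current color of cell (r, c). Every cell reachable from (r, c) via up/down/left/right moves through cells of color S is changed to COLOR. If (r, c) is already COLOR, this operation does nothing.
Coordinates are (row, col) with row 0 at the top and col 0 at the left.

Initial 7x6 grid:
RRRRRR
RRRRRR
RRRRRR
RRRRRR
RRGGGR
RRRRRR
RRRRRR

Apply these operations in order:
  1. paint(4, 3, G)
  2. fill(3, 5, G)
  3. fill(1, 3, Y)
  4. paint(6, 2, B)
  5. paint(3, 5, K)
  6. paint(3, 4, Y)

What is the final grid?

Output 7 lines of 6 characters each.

After op 1 paint(4,3,G):
RRRRRR
RRRRRR
RRRRRR
RRRRRR
RRGGGR
RRRRRR
RRRRRR
After op 2 fill(3,5,G) [39 cells changed]:
GGGGGG
GGGGGG
GGGGGG
GGGGGG
GGGGGG
GGGGGG
GGGGGG
After op 3 fill(1,3,Y) [42 cells changed]:
YYYYYY
YYYYYY
YYYYYY
YYYYYY
YYYYYY
YYYYYY
YYYYYY
After op 4 paint(6,2,B):
YYYYYY
YYYYYY
YYYYYY
YYYYYY
YYYYYY
YYYYYY
YYBYYY
After op 5 paint(3,5,K):
YYYYYY
YYYYYY
YYYYYY
YYYYYK
YYYYYY
YYYYYY
YYBYYY
After op 6 paint(3,4,Y):
YYYYYY
YYYYYY
YYYYYY
YYYYYK
YYYYYY
YYYYYY
YYBYYY

Answer: YYYYYY
YYYYYY
YYYYYY
YYYYYK
YYYYYY
YYYYYY
YYBYYY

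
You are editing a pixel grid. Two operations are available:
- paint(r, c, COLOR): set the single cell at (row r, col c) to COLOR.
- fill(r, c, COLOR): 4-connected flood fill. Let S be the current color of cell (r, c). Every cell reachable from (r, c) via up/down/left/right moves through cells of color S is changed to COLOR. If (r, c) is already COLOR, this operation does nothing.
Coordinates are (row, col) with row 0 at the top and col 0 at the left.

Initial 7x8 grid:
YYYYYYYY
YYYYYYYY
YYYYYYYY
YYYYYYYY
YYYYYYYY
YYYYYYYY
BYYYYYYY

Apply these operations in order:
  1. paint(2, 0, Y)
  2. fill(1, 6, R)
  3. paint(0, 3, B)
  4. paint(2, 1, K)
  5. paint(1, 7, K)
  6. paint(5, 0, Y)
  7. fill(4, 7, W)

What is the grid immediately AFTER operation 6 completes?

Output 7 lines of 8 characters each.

After op 1 paint(2,0,Y):
YYYYYYYY
YYYYYYYY
YYYYYYYY
YYYYYYYY
YYYYYYYY
YYYYYYYY
BYYYYYYY
After op 2 fill(1,6,R) [55 cells changed]:
RRRRRRRR
RRRRRRRR
RRRRRRRR
RRRRRRRR
RRRRRRRR
RRRRRRRR
BRRRRRRR
After op 3 paint(0,3,B):
RRRBRRRR
RRRRRRRR
RRRRRRRR
RRRRRRRR
RRRRRRRR
RRRRRRRR
BRRRRRRR
After op 4 paint(2,1,K):
RRRBRRRR
RRRRRRRR
RKRRRRRR
RRRRRRRR
RRRRRRRR
RRRRRRRR
BRRRRRRR
After op 5 paint(1,7,K):
RRRBRRRR
RRRRRRRK
RKRRRRRR
RRRRRRRR
RRRRRRRR
RRRRRRRR
BRRRRRRR
After op 6 paint(5,0,Y):
RRRBRRRR
RRRRRRRK
RKRRRRRR
RRRRRRRR
RRRRRRRR
YRRRRRRR
BRRRRRRR

Answer: RRRBRRRR
RRRRRRRK
RKRRRRRR
RRRRRRRR
RRRRRRRR
YRRRRRRR
BRRRRRRR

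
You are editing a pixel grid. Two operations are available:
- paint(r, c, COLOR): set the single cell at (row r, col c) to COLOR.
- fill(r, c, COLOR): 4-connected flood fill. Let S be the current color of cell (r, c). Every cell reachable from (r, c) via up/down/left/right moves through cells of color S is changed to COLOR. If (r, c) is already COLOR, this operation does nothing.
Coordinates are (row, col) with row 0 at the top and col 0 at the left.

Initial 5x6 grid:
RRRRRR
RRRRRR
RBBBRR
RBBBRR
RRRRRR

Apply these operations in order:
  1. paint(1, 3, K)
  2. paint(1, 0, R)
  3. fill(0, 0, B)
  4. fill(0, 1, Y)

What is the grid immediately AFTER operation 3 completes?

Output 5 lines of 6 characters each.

Answer: BBBBBB
BBBKBB
BBBBBB
BBBBBB
BBBBBB

Derivation:
After op 1 paint(1,3,K):
RRRRRR
RRRKRR
RBBBRR
RBBBRR
RRRRRR
After op 2 paint(1,0,R):
RRRRRR
RRRKRR
RBBBRR
RBBBRR
RRRRRR
After op 3 fill(0,0,B) [23 cells changed]:
BBBBBB
BBBKBB
BBBBBB
BBBBBB
BBBBBB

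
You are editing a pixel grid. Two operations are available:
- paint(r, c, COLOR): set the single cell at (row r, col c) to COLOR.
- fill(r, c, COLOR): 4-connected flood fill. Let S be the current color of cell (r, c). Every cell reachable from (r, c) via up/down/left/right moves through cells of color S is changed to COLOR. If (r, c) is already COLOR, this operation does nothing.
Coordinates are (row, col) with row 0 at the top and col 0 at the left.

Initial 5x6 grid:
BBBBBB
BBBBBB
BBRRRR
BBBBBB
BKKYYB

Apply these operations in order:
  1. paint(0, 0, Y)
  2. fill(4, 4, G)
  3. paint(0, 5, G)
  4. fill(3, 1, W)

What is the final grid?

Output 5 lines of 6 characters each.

After op 1 paint(0,0,Y):
YBBBBB
BBBBBB
BBRRRR
BBBBBB
BKKYYB
After op 2 fill(4,4,G) [2 cells changed]:
YBBBBB
BBBBBB
BBRRRR
BBBBBB
BKKGGB
After op 3 paint(0,5,G):
YBBBBG
BBBBBB
BBRRRR
BBBBBB
BKKGGB
After op 4 fill(3,1,W) [20 cells changed]:
YWWWWG
WWWWWW
WWRRRR
WWWWWW
WKKGGW

Answer: YWWWWG
WWWWWW
WWRRRR
WWWWWW
WKKGGW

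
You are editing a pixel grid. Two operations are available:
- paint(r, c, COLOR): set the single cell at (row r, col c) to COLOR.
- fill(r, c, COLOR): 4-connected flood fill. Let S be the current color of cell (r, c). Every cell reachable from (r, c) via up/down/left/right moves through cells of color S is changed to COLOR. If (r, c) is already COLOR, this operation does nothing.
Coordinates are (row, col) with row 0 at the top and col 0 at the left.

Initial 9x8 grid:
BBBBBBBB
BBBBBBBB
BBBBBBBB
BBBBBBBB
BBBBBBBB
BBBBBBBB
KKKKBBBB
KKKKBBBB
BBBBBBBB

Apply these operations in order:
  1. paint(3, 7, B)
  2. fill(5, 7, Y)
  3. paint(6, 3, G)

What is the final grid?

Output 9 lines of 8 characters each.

Answer: YYYYYYYY
YYYYYYYY
YYYYYYYY
YYYYYYYY
YYYYYYYY
YYYYYYYY
KKKGYYYY
KKKKYYYY
YYYYYYYY

Derivation:
After op 1 paint(3,7,B):
BBBBBBBB
BBBBBBBB
BBBBBBBB
BBBBBBBB
BBBBBBBB
BBBBBBBB
KKKKBBBB
KKKKBBBB
BBBBBBBB
After op 2 fill(5,7,Y) [64 cells changed]:
YYYYYYYY
YYYYYYYY
YYYYYYYY
YYYYYYYY
YYYYYYYY
YYYYYYYY
KKKKYYYY
KKKKYYYY
YYYYYYYY
After op 3 paint(6,3,G):
YYYYYYYY
YYYYYYYY
YYYYYYYY
YYYYYYYY
YYYYYYYY
YYYYYYYY
KKKGYYYY
KKKKYYYY
YYYYYYYY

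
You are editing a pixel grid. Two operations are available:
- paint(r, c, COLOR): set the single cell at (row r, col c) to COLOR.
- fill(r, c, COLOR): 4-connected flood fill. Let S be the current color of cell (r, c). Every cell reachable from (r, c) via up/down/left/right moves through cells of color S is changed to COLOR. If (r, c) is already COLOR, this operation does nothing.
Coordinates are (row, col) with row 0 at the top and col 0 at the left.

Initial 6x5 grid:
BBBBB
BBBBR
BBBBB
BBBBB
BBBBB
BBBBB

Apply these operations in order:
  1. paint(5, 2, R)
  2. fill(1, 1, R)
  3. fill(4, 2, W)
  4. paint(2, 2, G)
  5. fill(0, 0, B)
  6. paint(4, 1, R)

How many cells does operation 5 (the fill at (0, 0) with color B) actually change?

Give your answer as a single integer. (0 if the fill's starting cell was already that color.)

Answer: 29

Derivation:
After op 1 paint(5,2,R):
BBBBB
BBBBR
BBBBB
BBBBB
BBBBB
BBRBB
After op 2 fill(1,1,R) [28 cells changed]:
RRRRR
RRRRR
RRRRR
RRRRR
RRRRR
RRRRR
After op 3 fill(4,2,W) [30 cells changed]:
WWWWW
WWWWW
WWWWW
WWWWW
WWWWW
WWWWW
After op 4 paint(2,2,G):
WWWWW
WWWWW
WWGWW
WWWWW
WWWWW
WWWWW
After op 5 fill(0,0,B) [29 cells changed]:
BBBBB
BBBBB
BBGBB
BBBBB
BBBBB
BBBBB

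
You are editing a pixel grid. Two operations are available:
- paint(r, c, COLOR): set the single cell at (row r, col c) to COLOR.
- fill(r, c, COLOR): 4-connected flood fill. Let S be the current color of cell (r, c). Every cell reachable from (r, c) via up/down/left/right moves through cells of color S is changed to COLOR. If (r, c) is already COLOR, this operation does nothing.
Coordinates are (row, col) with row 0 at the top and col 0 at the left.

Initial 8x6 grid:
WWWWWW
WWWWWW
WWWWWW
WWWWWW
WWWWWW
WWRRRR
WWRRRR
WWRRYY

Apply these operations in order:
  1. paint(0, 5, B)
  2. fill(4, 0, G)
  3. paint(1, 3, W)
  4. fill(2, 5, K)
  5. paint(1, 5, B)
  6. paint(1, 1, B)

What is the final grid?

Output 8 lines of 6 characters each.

Answer: KKKKKB
KBKWKB
KKKKKK
KKKKKK
KKKKKK
KKRRRR
KKRRRR
KKRRYY

Derivation:
After op 1 paint(0,5,B):
WWWWWB
WWWWWW
WWWWWW
WWWWWW
WWWWWW
WWRRRR
WWRRRR
WWRRYY
After op 2 fill(4,0,G) [35 cells changed]:
GGGGGB
GGGGGG
GGGGGG
GGGGGG
GGGGGG
GGRRRR
GGRRRR
GGRRYY
After op 3 paint(1,3,W):
GGGGGB
GGGWGG
GGGGGG
GGGGGG
GGGGGG
GGRRRR
GGRRRR
GGRRYY
After op 4 fill(2,5,K) [34 cells changed]:
KKKKKB
KKKWKK
KKKKKK
KKKKKK
KKKKKK
KKRRRR
KKRRRR
KKRRYY
After op 5 paint(1,5,B):
KKKKKB
KKKWKB
KKKKKK
KKKKKK
KKKKKK
KKRRRR
KKRRRR
KKRRYY
After op 6 paint(1,1,B):
KKKKKB
KBKWKB
KKKKKK
KKKKKK
KKKKKK
KKRRRR
KKRRRR
KKRRYY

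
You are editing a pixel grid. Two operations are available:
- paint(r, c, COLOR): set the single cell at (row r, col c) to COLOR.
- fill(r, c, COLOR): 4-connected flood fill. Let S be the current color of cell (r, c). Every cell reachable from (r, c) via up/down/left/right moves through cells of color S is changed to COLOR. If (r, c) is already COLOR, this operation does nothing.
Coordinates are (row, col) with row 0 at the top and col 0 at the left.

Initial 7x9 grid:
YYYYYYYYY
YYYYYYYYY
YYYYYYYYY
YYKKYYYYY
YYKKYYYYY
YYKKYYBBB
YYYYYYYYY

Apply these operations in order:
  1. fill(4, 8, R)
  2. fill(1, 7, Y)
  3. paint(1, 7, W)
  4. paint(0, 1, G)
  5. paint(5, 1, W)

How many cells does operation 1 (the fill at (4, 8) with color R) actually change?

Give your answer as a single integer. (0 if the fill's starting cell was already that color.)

Answer: 54

Derivation:
After op 1 fill(4,8,R) [54 cells changed]:
RRRRRRRRR
RRRRRRRRR
RRRRRRRRR
RRKKRRRRR
RRKKRRRRR
RRKKRRBBB
RRRRRRRRR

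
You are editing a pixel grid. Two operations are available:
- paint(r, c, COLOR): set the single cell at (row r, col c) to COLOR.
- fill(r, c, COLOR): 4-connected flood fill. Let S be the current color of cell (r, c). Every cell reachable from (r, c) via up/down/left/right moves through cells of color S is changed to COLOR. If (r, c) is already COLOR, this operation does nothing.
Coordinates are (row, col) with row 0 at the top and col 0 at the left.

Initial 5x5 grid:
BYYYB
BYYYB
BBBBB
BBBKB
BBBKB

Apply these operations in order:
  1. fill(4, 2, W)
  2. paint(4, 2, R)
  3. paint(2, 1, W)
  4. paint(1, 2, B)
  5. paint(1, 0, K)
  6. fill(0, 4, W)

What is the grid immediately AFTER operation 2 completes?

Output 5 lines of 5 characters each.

After op 1 fill(4,2,W) [17 cells changed]:
WYYYW
WYYYW
WWWWW
WWWKW
WWWKW
After op 2 paint(4,2,R):
WYYYW
WYYYW
WWWWW
WWWKW
WWRKW

Answer: WYYYW
WYYYW
WWWWW
WWWKW
WWRKW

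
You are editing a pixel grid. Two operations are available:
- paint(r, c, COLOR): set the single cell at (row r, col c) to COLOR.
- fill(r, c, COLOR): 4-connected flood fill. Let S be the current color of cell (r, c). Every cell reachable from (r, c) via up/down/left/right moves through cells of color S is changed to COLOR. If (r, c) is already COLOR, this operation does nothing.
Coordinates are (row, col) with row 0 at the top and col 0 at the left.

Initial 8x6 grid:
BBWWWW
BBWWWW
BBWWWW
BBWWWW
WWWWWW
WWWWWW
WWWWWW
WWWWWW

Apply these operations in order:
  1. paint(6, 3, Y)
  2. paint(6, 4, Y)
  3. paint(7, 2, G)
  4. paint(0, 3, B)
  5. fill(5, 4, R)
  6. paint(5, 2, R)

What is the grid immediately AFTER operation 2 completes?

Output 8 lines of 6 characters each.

After op 1 paint(6,3,Y):
BBWWWW
BBWWWW
BBWWWW
BBWWWW
WWWWWW
WWWWWW
WWWYWW
WWWWWW
After op 2 paint(6,4,Y):
BBWWWW
BBWWWW
BBWWWW
BBWWWW
WWWWWW
WWWWWW
WWWYYW
WWWWWW

Answer: BBWWWW
BBWWWW
BBWWWW
BBWWWW
WWWWWW
WWWWWW
WWWYYW
WWWWWW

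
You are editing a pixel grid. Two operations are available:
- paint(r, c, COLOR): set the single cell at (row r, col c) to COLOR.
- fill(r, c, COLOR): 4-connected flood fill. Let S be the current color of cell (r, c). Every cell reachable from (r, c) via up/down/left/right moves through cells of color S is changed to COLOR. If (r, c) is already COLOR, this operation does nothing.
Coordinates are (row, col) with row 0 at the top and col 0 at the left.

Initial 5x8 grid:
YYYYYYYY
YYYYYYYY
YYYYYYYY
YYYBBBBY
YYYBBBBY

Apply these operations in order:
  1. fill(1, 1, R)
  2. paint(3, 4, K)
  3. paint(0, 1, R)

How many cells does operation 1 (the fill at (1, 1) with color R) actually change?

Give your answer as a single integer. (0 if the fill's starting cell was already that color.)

After op 1 fill(1,1,R) [32 cells changed]:
RRRRRRRR
RRRRRRRR
RRRRRRRR
RRRBBBBR
RRRBBBBR

Answer: 32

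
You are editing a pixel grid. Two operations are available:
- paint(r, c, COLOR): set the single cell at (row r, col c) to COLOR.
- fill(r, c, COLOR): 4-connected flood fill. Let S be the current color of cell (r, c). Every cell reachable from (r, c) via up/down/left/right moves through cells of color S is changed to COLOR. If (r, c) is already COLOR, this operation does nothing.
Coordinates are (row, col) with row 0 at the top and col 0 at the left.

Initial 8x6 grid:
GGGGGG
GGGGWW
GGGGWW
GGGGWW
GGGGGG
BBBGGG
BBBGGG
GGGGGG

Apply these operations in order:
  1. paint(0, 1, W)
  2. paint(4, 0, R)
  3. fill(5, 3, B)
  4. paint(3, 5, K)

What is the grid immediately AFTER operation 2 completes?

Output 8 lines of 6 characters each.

After op 1 paint(0,1,W):
GWGGGG
GGGGWW
GGGGWW
GGGGWW
GGGGGG
BBBGGG
BBBGGG
GGGGGG
After op 2 paint(4,0,R):
GWGGGG
GGGGWW
GGGGWW
GGGGWW
RGGGGG
BBBGGG
BBBGGG
GGGGGG

Answer: GWGGGG
GGGGWW
GGGGWW
GGGGWW
RGGGGG
BBBGGG
BBBGGG
GGGGGG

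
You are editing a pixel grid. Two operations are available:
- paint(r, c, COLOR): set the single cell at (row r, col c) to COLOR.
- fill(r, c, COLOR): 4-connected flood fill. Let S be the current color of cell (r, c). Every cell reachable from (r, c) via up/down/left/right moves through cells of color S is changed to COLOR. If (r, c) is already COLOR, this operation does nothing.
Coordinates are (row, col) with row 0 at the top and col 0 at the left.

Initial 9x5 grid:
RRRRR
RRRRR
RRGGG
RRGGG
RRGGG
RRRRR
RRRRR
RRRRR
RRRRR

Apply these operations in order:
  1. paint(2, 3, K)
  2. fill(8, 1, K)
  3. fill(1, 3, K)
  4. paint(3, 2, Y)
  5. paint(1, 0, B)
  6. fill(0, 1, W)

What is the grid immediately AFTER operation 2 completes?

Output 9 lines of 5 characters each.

Answer: KKKKK
KKKKK
KKGKG
KKGGG
KKGGG
KKKKK
KKKKK
KKKKK
KKKKK

Derivation:
After op 1 paint(2,3,K):
RRRRR
RRRRR
RRGKG
RRGGG
RRGGG
RRRRR
RRRRR
RRRRR
RRRRR
After op 2 fill(8,1,K) [36 cells changed]:
KKKKK
KKKKK
KKGKG
KKGGG
KKGGG
KKKKK
KKKKK
KKKKK
KKKKK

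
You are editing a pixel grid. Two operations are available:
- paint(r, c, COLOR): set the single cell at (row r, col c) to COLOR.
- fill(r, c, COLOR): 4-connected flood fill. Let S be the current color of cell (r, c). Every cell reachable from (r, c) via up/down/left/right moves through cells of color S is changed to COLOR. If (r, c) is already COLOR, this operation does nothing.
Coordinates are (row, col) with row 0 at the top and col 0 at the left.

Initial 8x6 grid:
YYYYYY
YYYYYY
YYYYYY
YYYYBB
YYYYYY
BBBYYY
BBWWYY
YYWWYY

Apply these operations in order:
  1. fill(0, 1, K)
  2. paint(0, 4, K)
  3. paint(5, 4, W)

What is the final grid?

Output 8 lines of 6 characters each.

Answer: KKKKKK
KKKKKK
KKKKKK
KKKKBB
KKKKKK
BBBKWK
BBWWKK
YYWWKK

Derivation:
After op 1 fill(0,1,K) [35 cells changed]:
KKKKKK
KKKKKK
KKKKKK
KKKKBB
KKKKKK
BBBKKK
BBWWKK
YYWWKK
After op 2 paint(0,4,K):
KKKKKK
KKKKKK
KKKKKK
KKKKBB
KKKKKK
BBBKKK
BBWWKK
YYWWKK
After op 3 paint(5,4,W):
KKKKKK
KKKKKK
KKKKKK
KKKKBB
KKKKKK
BBBKWK
BBWWKK
YYWWKK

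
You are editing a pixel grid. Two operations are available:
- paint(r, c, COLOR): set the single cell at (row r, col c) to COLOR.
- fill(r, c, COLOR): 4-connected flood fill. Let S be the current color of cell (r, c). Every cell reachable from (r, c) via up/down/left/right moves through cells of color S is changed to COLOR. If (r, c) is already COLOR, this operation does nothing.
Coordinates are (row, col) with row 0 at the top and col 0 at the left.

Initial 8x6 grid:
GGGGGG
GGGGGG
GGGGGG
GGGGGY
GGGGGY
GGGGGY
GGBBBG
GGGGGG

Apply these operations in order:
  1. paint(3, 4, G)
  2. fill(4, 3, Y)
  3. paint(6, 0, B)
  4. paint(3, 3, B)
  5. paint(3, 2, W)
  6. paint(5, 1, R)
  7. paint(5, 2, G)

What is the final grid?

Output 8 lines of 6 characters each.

After op 1 paint(3,4,G):
GGGGGG
GGGGGG
GGGGGG
GGGGGY
GGGGGY
GGGGGY
GGBBBG
GGGGGG
After op 2 fill(4,3,Y) [42 cells changed]:
YYYYYY
YYYYYY
YYYYYY
YYYYYY
YYYYYY
YYYYYY
YYBBBY
YYYYYY
After op 3 paint(6,0,B):
YYYYYY
YYYYYY
YYYYYY
YYYYYY
YYYYYY
YYYYYY
BYBBBY
YYYYYY
After op 4 paint(3,3,B):
YYYYYY
YYYYYY
YYYYYY
YYYBYY
YYYYYY
YYYYYY
BYBBBY
YYYYYY
After op 5 paint(3,2,W):
YYYYYY
YYYYYY
YYYYYY
YYWBYY
YYYYYY
YYYYYY
BYBBBY
YYYYYY
After op 6 paint(5,1,R):
YYYYYY
YYYYYY
YYYYYY
YYWBYY
YYYYYY
YRYYYY
BYBBBY
YYYYYY
After op 7 paint(5,2,G):
YYYYYY
YYYYYY
YYYYYY
YYWBYY
YYYYYY
YRGYYY
BYBBBY
YYYYYY

Answer: YYYYYY
YYYYYY
YYYYYY
YYWBYY
YYYYYY
YRGYYY
BYBBBY
YYYYYY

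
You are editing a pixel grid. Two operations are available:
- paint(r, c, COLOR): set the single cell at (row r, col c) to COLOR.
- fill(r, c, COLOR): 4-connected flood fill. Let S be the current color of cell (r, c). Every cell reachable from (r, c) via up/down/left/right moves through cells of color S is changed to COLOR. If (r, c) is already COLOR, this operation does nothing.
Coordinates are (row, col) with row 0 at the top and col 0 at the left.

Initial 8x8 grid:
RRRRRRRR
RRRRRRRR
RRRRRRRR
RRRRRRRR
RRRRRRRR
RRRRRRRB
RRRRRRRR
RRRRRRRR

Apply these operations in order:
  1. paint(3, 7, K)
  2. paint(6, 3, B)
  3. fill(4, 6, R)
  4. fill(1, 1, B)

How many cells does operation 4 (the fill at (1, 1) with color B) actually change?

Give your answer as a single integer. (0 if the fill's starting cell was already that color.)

After op 1 paint(3,7,K):
RRRRRRRR
RRRRRRRR
RRRRRRRR
RRRRRRRK
RRRRRRRR
RRRRRRRB
RRRRRRRR
RRRRRRRR
After op 2 paint(6,3,B):
RRRRRRRR
RRRRRRRR
RRRRRRRR
RRRRRRRK
RRRRRRRR
RRRRRRRB
RRRBRRRR
RRRRRRRR
After op 3 fill(4,6,R) [0 cells changed]:
RRRRRRRR
RRRRRRRR
RRRRRRRR
RRRRRRRK
RRRRRRRR
RRRRRRRB
RRRBRRRR
RRRRRRRR
After op 4 fill(1,1,B) [61 cells changed]:
BBBBBBBB
BBBBBBBB
BBBBBBBB
BBBBBBBK
BBBBBBBB
BBBBBBBB
BBBBBBBB
BBBBBBBB

Answer: 61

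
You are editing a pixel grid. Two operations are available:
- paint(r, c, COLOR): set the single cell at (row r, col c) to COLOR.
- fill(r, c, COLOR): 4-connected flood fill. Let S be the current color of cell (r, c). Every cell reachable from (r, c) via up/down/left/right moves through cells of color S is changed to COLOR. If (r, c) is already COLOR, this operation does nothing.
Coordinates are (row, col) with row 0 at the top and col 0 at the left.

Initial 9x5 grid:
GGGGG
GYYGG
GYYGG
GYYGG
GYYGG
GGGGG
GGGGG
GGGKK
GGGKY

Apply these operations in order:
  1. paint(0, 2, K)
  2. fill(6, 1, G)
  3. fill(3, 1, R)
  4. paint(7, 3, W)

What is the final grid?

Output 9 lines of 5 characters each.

Answer: GGKGG
GRRGG
GRRGG
GRRGG
GRRGG
GGGGG
GGGGG
GGGWK
GGGKY

Derivation:
After op 1 paint(0,2,K):
GGKGG
GYYGG
GYYGG
GYYGG
GYYGG
GGGGG
GGGGG
GGGKK
GGGKY
After op 2 fill(6,1,G) [0 cells changed]:
GGKGG
GYYGG
GYYGG
GYYGG
GYYGG
GGGGG
GGGGG
GGGKK
GGGKY
After op 3 fill(3,1,R) [8 cells changed]:
GGKGG
GRRGG
GRRGG
GRRGG
GRRGG
GGGGG
GGGGG
GGGKK
GGGKY
After op 4 paint(7,3,W):
GGKGG
GRRGG
GRRGG
GRRGG
GRRGG
GGGGG
GGGGG
GGGWK
GGGKY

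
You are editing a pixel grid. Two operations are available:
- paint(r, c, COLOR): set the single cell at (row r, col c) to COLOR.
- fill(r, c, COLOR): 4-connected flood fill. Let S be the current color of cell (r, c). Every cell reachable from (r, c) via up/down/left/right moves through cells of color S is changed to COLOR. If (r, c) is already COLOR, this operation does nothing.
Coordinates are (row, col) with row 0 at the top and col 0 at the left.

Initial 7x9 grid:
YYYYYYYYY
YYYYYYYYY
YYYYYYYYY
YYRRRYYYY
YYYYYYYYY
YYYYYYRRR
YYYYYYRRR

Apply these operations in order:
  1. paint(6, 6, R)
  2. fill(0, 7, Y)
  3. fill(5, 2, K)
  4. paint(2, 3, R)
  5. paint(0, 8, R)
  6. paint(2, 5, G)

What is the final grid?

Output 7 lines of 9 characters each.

After op 1 paint(6,6,R):
YYYYYYYYY
YYYYYYYYY
YYYYYYYYY
YYRRRYYYY
YYYYYYYYY
YYYYYYRRR
YYYYYYRRR
After op 2 fill(0,7,Y) [0 cells changed]:
YYYYYYYYY
YYYYYYYYY
YYYYYYYYY
YYRRRYYYY
YYYYYYYYY
YYYYYYRRR
YYYYYYRRR
After op 3 fill(5,2,K) [54 cells changed]:
KKKKKKKKK
KKKKKKKKK
KKKKKKKKK
KKRRRKKKK
KKKKKKKKK
KKKKKKRRR
KKKKKKRRR
After op 4 paint(2,3,R):
KKKKKKKKK
KKKKKKKKK
KKKRKKKKK
KKRRRKKKK
KKKKKKKKK
KKKKKKRRR
KKKKKKRRR
After op 5 paint(0,8,R):
KKKKKKKKR
KKKKKKKKK
KKKRKKKKK
KKRRRKKKK
KKKKKKKKK
KKKKKKRRR
KKKKKKRRR
After op 6 paint(2,5,G):
KKKKKKKKR
KKKKKKKKK
KKKRKGKKK
KKRRRKKKK
KKKKKKKKK
KKKKKKRRR
KKKKKKRRR

Answer: KKKKKKKKR
KKKKKKKKK
KKKRKGKKK
KKRRRKKKK
KKKKKKKKK
KKKKKKRRR
KKKKKKRRR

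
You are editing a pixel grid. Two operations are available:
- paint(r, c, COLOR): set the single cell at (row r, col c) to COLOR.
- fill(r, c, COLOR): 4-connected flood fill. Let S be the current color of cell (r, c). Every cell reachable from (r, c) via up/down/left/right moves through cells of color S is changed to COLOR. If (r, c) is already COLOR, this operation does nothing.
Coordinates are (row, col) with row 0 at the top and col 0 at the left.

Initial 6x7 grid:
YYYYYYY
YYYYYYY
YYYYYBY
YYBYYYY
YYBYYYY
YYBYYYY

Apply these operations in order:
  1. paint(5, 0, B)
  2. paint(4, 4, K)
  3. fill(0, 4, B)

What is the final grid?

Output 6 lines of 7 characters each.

Answer: BBBBBBB
BBBBBBB
BBBBBBB
BBBBBBB
BBBBKBB
BBBBBBB

Derivation:
After op 1 paint(5,0,B):
YYYYYYY
YYYYYYY
YYYYYBY
YYBYYYY
YYBYYYY
BYBYYYY
After op 2 paint(4,4,K):
YYYYYYY
YYYYYYY
YYYYYBY
YYBYYYY
YYBYKYY
BYBYYYY
After op 3 fill(0,4,B) [36 cells changed]:
BBBBBBB
BBBBBBB
BBBBBBB
BBBBBBB
BBBBKBB
BBBBBBB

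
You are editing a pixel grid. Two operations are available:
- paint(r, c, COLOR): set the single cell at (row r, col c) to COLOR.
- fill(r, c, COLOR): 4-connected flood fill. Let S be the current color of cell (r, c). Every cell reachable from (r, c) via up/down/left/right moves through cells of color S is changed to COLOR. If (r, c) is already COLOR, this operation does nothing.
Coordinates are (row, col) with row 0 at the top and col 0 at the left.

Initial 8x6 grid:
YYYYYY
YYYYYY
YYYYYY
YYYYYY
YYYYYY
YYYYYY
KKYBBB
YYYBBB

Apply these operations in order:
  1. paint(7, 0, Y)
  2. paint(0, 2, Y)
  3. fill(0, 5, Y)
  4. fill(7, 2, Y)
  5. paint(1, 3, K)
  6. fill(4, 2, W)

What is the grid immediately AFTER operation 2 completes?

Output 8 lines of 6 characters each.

After op 1 paint(7,0,Y):
YYYYYY
YYYYYY
YYYYYY
YYYYYY
YYYYYY
YYYYYY
KKYBBB
YYYBBB
After op 2 paint(0,2,Y):
YYYYYY
YYYYYY
YYYYYY
YYYYYY
YYYYYY
YYYYYY
KKYBBB
YYYBBB

Answer: YYYYYY
YYYYYY
YYYYYY
YYYYYY
YYYYYY
YYYYYY
KKYBBB
YYYBBB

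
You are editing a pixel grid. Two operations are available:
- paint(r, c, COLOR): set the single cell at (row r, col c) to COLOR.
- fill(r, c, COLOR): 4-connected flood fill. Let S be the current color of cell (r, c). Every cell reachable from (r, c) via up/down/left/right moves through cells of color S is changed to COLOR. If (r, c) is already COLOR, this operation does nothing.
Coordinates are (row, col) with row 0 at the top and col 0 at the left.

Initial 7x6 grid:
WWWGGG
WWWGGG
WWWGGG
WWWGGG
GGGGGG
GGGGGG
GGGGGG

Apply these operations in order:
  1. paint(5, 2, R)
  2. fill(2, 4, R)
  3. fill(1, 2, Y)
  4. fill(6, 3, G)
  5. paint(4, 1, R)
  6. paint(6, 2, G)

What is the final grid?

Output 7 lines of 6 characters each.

After op 1 paint(5,2,R):
WWWGGG
WWWGGG
WWWGGG
WWWGGG
GGGGGG
GGRGGG
GGGGGG
After op 2 fill(2,4,R) [29 cells changed]:
WWWRRR
WWWRRR
WWWRRR
WWWRRR
RRRRRR
RRRRRR
RRRRRR
After op 3 fill(1,2,Y) [12 cells changed]:
YYYRRR
YYYRRR
YYYRRR
YYYRRR
RRRRRR
RRRRRR
RRRRRR
After op 4 fill(6,3,G) [30 cells changed]:
YYYGGG
YYYGGG
YYYGGG
YYYGGG
GGGGGG
GGGGGG
GGGGGG
After op 5 paint(4,1,R):
YYYGGG
YYYGGG
YYYGGG
YYYGGG
GRGGGG
GGGGGG
GGGGGG
After op 6 paint(6,2,G):
YYYGGG
YYYGGG
YYYGGG
YYYGGG
GRGGGG
GGGGGG
GGGGGG

Answer: YYYGGG
YYYGGG
YYYGGG
YYYGGG
GRGGGG
GGGGGG
GGGGGG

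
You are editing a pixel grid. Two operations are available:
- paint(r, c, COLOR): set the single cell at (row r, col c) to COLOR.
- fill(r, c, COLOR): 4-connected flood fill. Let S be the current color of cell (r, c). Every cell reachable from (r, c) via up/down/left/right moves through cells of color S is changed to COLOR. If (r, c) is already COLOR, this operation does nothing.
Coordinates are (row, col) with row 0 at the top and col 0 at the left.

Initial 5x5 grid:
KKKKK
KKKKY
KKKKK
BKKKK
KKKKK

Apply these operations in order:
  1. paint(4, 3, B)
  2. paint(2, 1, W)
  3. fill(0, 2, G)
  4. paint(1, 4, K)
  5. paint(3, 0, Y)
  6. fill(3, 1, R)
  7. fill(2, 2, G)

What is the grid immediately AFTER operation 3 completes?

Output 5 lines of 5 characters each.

After op 1 paint(4,3,B):
KKKKK
KKKKY
KKKKK
BKKKK
KKKBK
After op 2 paint(2,1,W):
KKKKK
KKKKY
KWKKK
BKKKK
KKKBK
After op 3 fill(0,2,G) [21 cells changed]:
GGGGG
GGGGY
GWGGG
BGGGG
GGGBG

Answer: GGGGG
GGGGY
GWGGG
BGGGG
GGGBG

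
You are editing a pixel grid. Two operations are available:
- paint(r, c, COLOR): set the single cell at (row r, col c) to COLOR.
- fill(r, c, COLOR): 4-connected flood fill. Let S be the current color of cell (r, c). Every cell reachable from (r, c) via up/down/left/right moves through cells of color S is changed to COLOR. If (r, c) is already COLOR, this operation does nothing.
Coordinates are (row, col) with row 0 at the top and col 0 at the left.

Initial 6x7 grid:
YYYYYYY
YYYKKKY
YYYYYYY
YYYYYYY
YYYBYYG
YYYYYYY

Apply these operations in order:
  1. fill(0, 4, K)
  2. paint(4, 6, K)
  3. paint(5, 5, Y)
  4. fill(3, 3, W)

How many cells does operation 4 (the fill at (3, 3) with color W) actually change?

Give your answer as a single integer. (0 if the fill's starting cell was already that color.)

After op 1 fill(0,4,K) [37 cells changed]:
KKKKKKK
KKKKKKK
KKKKKKK
KKKKKKK
KKKBKKG
KKKKKKK
After op 2 paint(4,6,K):
KKKKKKK
KKKKKKK
KKKKKKK
KKKKKKK
KKKBKKK
KKKKKKK
After op 3 paint(5,5,Y):
KKKKKKK
KKKKKKK
KKKKKKK
KKKKKKK
KKKBKKK
KKKKKYK
After op 4 fill(3,3,W) [40 cells changed]:
WWWWWWW
WWWWWWW
WWWWWWW
WWWWWWW
WWWBWWW
WWWWWYW

Answer: 40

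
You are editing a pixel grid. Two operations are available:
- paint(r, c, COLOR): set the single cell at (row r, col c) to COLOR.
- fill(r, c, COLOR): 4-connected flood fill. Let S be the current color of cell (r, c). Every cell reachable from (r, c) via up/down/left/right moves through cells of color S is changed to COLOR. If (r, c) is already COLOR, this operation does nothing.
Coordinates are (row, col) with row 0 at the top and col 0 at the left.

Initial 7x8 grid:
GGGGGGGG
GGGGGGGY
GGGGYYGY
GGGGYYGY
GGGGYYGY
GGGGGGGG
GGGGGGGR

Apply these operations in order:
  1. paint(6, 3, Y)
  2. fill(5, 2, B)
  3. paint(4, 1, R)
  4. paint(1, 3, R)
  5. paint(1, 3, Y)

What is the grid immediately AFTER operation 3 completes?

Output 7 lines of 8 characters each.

After op 1 paint(6,3,Y):
GGGGGGGG
GGGGGGGY
GGGGYYGY
GGGGYYGY
GGGGYYGY
GGGGGGGG
GGGYGGGR
After op 2 fill(5,2,B) [44 cells changed]:
BBBBBBBB
BBBBBBBY
BBBBYYBY
BBBBYYBY
BBBBYYBY
BBBBBBBB
BBBYBBBR
After op 3 paint(4,1,R):
BBBBBBBB
BBBBBBBY
BBBBYYBY
BBBBYYBY
BRBBYYBY
BBBBBBBB
BBBYBBBR

Answer: BBBBBBBB
BBBBBBBY
BBBBYYBY
BBBBYYBY
BRBBYYBY
BBBBBBBB
BBBYBBBR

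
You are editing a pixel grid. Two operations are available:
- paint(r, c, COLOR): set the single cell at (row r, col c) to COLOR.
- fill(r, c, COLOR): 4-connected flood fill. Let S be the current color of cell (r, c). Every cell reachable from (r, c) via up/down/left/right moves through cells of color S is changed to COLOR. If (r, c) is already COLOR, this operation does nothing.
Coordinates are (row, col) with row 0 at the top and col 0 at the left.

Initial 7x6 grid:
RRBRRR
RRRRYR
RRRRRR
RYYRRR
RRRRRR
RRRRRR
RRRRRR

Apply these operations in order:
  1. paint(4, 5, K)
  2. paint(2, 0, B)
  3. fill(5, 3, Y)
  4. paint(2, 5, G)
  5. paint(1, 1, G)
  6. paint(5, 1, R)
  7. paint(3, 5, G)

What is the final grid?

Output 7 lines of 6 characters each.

Answer: YYBYYY
YGYYYY
BYYYYG
YYYYYG
YYYYYK
YRYYYY
YYYYYY

Derivation:
After op 1 paint(4,5,K):
RRBRRR
RRRRYR
RRRRRR
RYYRRR
RRRRRK
RRRRRR
RRRRRR
After op 2 paint(2,0,B):
RRBRRR
RRRRYR
BRRRRR
RYYRRR
RRRRRK
RRRRRR
RRRRRR
After op 3 fill(5,3,Y) [36 cells changed]:
YYBYYY
YYYYYY
BYYYYY
YYYYYY
YYYYYK
YYYYYY
YYYYYY
After op 4 paint(2,5,G):
YYBYYY
YYYYYY
BYYYYG
YYYYYY
YYYYYK
YYYYYY
YYYYYY
After op 5 paint(1,1,G):
YYBYYY
YGYYYY
BYYYYG
YYYYYY
YYYYYK
YYYYYY
YYYYYY
After op 6 paint(5,1,R):
YYBYYY
YGYYYY
BYYYYG
YYYYYY
YYYYYK
YRYYYY
YYYYYY
After op 7 paint(3,5,G):
YYBYYY
YGYYYY
BYYYYG
YYYYYG
YYYYYK
YRYYYY
YYYYYY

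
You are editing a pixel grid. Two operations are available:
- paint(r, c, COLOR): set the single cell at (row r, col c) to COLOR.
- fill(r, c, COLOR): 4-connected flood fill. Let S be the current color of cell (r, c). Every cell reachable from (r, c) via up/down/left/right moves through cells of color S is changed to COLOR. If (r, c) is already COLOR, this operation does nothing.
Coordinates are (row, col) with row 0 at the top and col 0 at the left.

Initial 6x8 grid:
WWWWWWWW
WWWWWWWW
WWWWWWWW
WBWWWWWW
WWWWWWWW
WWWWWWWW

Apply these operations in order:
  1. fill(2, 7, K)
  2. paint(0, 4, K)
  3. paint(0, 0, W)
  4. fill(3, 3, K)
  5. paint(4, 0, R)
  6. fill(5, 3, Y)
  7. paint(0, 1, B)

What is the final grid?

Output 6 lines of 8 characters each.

Answer: WBYYYYYY
YYYYYYYY
YYYYYYYY
YBYYYYYY
RYYYYYYY
YYYYYYYY

Derivation:
After op 1 fill(2,7,K) [47 cells changed]:
KKKKKKKK
KKKKKKKK
KKKKKKKK
KBKKKKKK
KKKKKKKK
KKKKKKKK
After op 2 paint(0,4,K):
KKKKKKKK
KKKKKKKK
KKKKKKKK
KBKKKKKK
KKKKKKKK
KKKKKKKK
After op 3 paint(0,0,W):
WKKKKKKK
KKKKKKKK
KKKKKKKK
KBKKKKKK
KKKKKKKK
KKKKKKKK
After op 4 fill(3,3,K) [0 cells changed]:
WKKKKKKK
KKKKKKKK
KKKKKKKK
KBKKKKKK
KKKKKKKK
KKKKKKKK
After op 5 paint(4,0,R):
WKKKKKKK
KKKKKKKK
KKKKKKKK
KBKKKKKK
RKKKKKKK
KKKKKKKK
After op 6 fill(5,3,Y) [45 cells changed]:
WYYYYYYY
YYYYYYYY
YYYYYYYY
YBYYYYYY
RYYYYYYY
YYYYYYYY
After op 7 paint(0,1,B):
WBYYYYYY
YYYYYYYY
YYYYYYYY
YBYYYYYY
RYYYYYYY
YYYYYYYY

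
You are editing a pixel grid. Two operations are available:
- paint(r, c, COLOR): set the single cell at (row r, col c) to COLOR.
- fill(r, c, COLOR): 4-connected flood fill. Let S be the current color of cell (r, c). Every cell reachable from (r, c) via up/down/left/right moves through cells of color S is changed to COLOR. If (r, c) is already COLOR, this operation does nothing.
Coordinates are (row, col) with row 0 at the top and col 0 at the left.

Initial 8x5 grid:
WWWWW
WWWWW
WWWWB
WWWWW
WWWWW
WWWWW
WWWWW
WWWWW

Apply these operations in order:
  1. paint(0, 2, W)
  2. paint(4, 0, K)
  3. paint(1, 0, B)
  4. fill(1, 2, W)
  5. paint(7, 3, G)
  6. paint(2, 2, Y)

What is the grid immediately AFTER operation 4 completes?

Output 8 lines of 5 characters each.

Answer: WWWWW
BWWWW
WWWWB
WWWWW
KWWWW
WWWWW
WWWWW
WWWWW

Derivation:
After op 1 paint(0,2,W):
WWWWW
WWWWW
WWWWB
WWWWW
WWWWW
WWWWW
WWWWW
WWWWW
After op 2 paint(4,0,K):
WWWWW
WWWWW
WWWWB
WWWWW
KWWWW
WWWWW
WWWWW
WWWWW
After op 3 paint(1,0,B):
WWWWW
BWWWW
WWWWB
WWWWW
KWWWW
WWWWW
WWWWW
WWWWW
After op 4 fill(1,2,W) [0 cells changed]:
WWWWW
BWWWW
WWWWB
WWWWW
KWWWW
WWWWW
WWWWW
WWWWW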